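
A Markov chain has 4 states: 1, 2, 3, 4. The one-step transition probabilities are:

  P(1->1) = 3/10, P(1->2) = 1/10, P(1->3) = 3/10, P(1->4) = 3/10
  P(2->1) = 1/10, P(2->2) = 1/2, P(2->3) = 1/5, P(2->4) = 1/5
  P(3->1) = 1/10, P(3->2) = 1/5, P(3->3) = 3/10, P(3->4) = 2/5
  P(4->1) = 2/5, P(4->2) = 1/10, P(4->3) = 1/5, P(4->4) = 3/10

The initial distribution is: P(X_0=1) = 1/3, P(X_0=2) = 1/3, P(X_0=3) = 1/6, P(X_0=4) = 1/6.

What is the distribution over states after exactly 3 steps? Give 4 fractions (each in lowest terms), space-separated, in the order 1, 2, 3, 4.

Answer: 707/3000 161/750 99/400 1813/6000

Derivation:
Propagating the distribution step by step (d_{t+1} = d_t * P):
d_0 = (1=1/3, 2=1/3, 3=1/6, 4=1/6)
  d_1[1] = 1/3*3/10 + 1/3*1/10 + 1/6*1/10 + 1/6*2/5 = 13/60
  d_1[2] = 1/3*1/10 + 1/3*1/2 + 1/6*1/5 + 1/6*1/10 = 1/4
  d_1[3] = 1/3*3/10 + 1/3*1/5 + 1/6*3/10 + 1/6*1/5 = 1/4
  d_1[4] = 1/3*3/10 + 1/3*1/5 + 1/6*2/5 + 1/6*3/10 = 17/60
d_1 = (1=13/60, 2=1/4, 3=1/4, 4=17/60)
  d_2[1] = 13/60*3/10 + 1/4*1/10 + 1/4*1/10 + 17/60*2/5 = 137/600
  d_2[2] = 13/60*1/10 + 1/4*1/2 + 1/4*1/5 + 17/60*1/10 = 9/40
  d_2[3] = 13/60*3/10 + 1/4*1/5 + 1/4*3/10 + 17/60*1/5 = 37/150
  d_2[4] = 13/60*3/10 + 1/4*1/5 + 1/4*2/5 + 17/60*3/10 = 3/10
d_2 = (1=137/600, 2=9/40, 3=37/150, 4=3/10)
  d_3[1] = 137/600*3/10 + 9/40*1/10 + 37/150*1/10 + 3/10*2/5 = 707/3000
  d_3[2] = 137/600*1/10 + 9/40*1/2 + 37/150*1/5 + 3/10*1/10 = 161/750
  d_3[3] = 137/600*3/10 + 9/40*1/5 + 37/150*3/10 + 3/10*1/5 = 99/400
  d_3[4] = 137/600*3/10 + 9/40*1/5 + 37/150*2/5 + 3/10*3/10 = 1813/6000
d_3 = (1=707/3000, 2=161/750, 3=99/400, 4=1813/6000)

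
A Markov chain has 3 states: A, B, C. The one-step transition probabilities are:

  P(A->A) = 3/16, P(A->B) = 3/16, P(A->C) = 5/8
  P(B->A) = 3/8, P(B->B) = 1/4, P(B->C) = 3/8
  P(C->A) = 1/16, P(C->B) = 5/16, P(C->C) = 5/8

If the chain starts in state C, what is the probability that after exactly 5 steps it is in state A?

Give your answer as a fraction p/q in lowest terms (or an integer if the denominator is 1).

Computing P^5 by repeated multiplication:
P^1 =
  A: [3/16, 3/16, 5/8]
  B: [3/8, 1/4, 3/8]
  C: [1/16, 5/16, 5/8]
P^2 =
  A: [37/256, 71/256, 37/64]
  B: [3/16, 1/4, 9/16]
  C: [43/256, 73/256, 35/64]
P^3 =
  A: [685/4096, 1135/4096, 569/1024]
  B: [21/128, 35/128, 9/16]
  C: [707/4096, 1121/4096, 567/1024]
P^4 =
  A: [11141/65536, 17975/65536, 9105/16384]
  B: [345/2048, 563/2048, 285/512]
  C: [11115/65536, 17945/65536, 9119/16384]
P^5 =
  A: [177693/1048576, 287423/1048576, 145865/262144]
  B: [5553/32768, 8987/32768, 4557/8192]
  C: [177491/1048576, 287505/1048576, 145895/262144]

(P^5)[C -> A] = 177491/1048576

Answer: 177491/1048576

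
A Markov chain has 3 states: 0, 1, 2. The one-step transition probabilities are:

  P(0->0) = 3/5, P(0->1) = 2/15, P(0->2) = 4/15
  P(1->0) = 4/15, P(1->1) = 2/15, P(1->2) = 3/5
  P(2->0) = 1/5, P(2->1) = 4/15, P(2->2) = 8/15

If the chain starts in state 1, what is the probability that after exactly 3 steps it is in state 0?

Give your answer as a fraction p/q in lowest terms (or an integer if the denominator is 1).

Answer: 383/1125

Derivation:
Computing P^3 by repeated multiplication:
P^1 =
  0: [3/5, 2/15, 4/15]
  1: [4/15, 2/15, 3/5]
  2: [1/5, 4/15, 8/15]
P^2 =
  0: [101/225, 38/225, 86/225]
  1: [71/225, 16/75, 106/225]
  2: [67/225, 46/225, 112/225]
P^3 =
  0: [1319/3375, 622/3375, 478/1125]
  1: [383/1125, 662/3375, 1564/3375]
  2: [1123/3375, 674/3375, 526/1125]

(P^3)[1 -> 0] = 383/1125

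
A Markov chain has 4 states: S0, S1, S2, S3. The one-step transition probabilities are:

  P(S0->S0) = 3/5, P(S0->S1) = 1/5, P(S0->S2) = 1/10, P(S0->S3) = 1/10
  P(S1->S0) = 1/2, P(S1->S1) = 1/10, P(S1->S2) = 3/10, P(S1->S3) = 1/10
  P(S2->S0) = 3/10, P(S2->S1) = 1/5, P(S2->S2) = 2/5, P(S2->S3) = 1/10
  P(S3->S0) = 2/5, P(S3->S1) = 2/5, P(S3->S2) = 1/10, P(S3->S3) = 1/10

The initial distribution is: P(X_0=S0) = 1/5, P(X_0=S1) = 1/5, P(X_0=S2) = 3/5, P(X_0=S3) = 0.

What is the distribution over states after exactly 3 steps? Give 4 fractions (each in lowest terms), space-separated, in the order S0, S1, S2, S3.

Answer: 2451/5000 999/5000 21/100 1/10

Derivation:
Propagating the distribution step by step (d_{t+1} = d_t * P):
d_0 = (S0=1/5, S1=1/5, S2=3/5, S3=0)
  d_1[S0] = 1/5*3/5 + 1/5*1/2 + 3/5*3/10 + 0*2/5 = 2/5
  d_1[S1] = 1/5*1/5 + 1/5*1/10 + 3/5*1/5 + 0*2/5 = 9/50
  d_1[S2] = 1/5*1/10 + 1/5*3/10 + 3/5*2/5 + 0*1/10 = 8/25
  d_1[S3] = 1/5*1/10 + 1/5*1/10 + 3/5*1/10 + 0*1/10 = 1/10
d_1 = (S0=2/5, S1=9/50, S2=8/25, S3=1/10)
  d_2[S0] = 2/5*3/5 + 9/50*1/2 + 8/25*3/10 + 1/10*2/5 = 233/500
  d_2[S1] = 2/5*1/5 + 9/50*1/10 + 8/25*1/5 + 1/10*2/5 = 101/500
  d_2[S2] = 2/5*1/10 + 9/50*3/10 + 8/25*2/5 + 1/10*1/10 = 29/125
  d_2[S3] = 2/5*1/10 + 9/50*1/10 + 8/25*1/10 + 1/10*1/10 = 1/10
d_2 = (S0=233/500, S1=101/500, S2=29/125, S3=1/10)
  d_3[S0] = 233/500*3/5 + 101/500*1/2 + 29/125*3/10 + 1/10*2/5 = 2451/5000
  d_3[S1] = 233/500*1/5 + 101/500*1/10 + 29/125*1/5 + 1/10*2/5 = 999/5000
  d_3[S2] = 233/500*1/10 + 101/500*3/10 + 29/125*2/5 + 1/10*1/10 = 21/100
  d_3[S3] = 233/500*1/10 + 101/500*1/10 + 29/125*1/10 + 1/10*1/10 = 1/10
d_3 = (S0=2451/5000, S1=999/5000, S2=21/100, S3=1/10)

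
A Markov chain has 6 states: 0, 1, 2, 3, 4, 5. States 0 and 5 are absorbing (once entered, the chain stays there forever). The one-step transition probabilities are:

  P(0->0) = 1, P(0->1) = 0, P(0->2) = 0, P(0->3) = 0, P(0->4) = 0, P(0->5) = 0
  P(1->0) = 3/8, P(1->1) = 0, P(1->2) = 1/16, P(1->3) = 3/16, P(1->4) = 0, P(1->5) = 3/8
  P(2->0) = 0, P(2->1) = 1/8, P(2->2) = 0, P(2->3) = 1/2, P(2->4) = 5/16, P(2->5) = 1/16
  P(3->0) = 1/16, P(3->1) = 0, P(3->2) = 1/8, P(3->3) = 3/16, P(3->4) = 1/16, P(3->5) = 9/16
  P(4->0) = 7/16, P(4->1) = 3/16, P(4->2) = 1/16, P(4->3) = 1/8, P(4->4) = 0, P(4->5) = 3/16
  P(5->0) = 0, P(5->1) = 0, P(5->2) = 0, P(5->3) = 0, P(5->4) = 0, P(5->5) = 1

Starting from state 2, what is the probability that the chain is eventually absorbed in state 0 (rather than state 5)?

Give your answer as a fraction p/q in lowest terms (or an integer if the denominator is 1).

Answer: 14353/46089

Derivation:
Let a_i = P(absorbed in 0 | start in state i).
Boundary conditions: a_0 = 1, a_5 = 0.
For each transient state i, a_i = sum_j P(i->j) * a_j:
  a_1 = 3/8*a_0 + 0*a_1 + 1/16*a_2 + 3/16*a_3 + 0*a_4 + 3/8*a_5
  a_2 = 0*a_0 + 1/8*a_1 + 0*a_2 + 1/2*a_3 + 5/16*a_4 + 1/16*a_5
  a_3 = 1/16*a_0 + 0*a_1 + 1/8*a_2 + 3/16*a_3 + 1/16*a_4 + 9/16*a_5
  a_4 = 7/16*a_0 + 3/16*a_1 + 1/16*a_2 + 1/8*a_3 + 0*a_4 + 3/16*a_5

Substituting a_0 = 1 and a_5 = 0, rearrange to (I - Q) a = r where r[i] = P(i -> 0):
  [1, -1/16, -3/16, 0] . (a_1, a_2, a_3, a_4) = 3/8
  [-1/8, 1, -1/2, -5/16] . (a_1, a_2, a_3, a_4) = 0
  [0, -1/8, 13/16, -1/16] . (a_1, a_2, a_3, a_4) = 1/16
  [-3/16, -1/16, -1/8, 1] . (a_1, a_2, a_3, a_4) = 7/16

Solving yields:
  a_1 = 19630/46089
  a_2 = 14353/46089
  a_3 = 859/5121
  a_4 = 25708/46089

Starting state is 2, so the absorption probability is a_2 = 14353/46089.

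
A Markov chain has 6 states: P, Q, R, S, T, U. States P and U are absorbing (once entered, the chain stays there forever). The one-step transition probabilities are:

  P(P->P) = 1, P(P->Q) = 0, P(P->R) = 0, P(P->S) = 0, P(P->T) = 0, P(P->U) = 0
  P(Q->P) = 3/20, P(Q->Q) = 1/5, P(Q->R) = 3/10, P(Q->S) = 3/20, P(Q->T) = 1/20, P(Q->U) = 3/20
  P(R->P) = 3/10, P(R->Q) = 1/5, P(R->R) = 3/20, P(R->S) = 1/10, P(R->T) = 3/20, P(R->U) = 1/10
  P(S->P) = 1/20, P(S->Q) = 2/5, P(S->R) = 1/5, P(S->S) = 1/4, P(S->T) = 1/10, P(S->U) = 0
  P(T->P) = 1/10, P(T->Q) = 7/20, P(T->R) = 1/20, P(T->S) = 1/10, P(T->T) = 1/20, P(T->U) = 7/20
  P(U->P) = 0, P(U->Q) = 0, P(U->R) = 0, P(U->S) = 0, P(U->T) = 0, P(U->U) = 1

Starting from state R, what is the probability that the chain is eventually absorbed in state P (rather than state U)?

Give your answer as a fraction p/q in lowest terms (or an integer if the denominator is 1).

Let a_i = P(absorbed in P | start in state i).
Boundary conditions: a_P = 1, a_U = 0.
For each transient state i, a_i = sum_j P(i->j) * a_j:
  a_Q = 3/20*a_P + 1/5*a_Q + 3/10*a_R + 3/20*a_S + 1/20*a_T + 3/20*a_U
  a_R = 3/10*a_P + 1/5*a_Q + 3/20*a_R + 1/10*a_S + 3/20*a_T + 1/10*a_U
  a_S = 1/20*a_P + 2/5*a_Q + 1/5*a_R + 1/4*a_S + 1/10*a_T + 0*a_U
  a_T = 1/10*a_P + 7/20*a_Q + 1/20*a_R + 1/10*a_S + 1/20*a_T + 7/20*a_U

Substituting a_P = 1 and a_U = 0, rearrange to (I - Q) a = r where r[i] = P(i -> P):
  [4/5, -3/10, -3/20, -1/20] . (a_Q, a_R, a_S, a_T) = 3/20
  [-1/5, 17/20, -1/10, -3/20] . (a_Q, a_R, a_S, a_T) = 3/10
  [-2/5, -1/5, 3/4, -1/10] . (a_Q, a_R, a_S, a_T) = 1/20
  [-7/20, -1/20, -1/10, 19/20] . (a_Q, a_R, a_S, a_T) = 1/10

Solving yields:
  a_Q = 27932/50227
  a_R = 31332/50227
  a_S = 29309/50227
  a_T = 20312/50227

Starting state is R, so the absorption probability is a_R = 31332/50227.

Answer: 31332/50227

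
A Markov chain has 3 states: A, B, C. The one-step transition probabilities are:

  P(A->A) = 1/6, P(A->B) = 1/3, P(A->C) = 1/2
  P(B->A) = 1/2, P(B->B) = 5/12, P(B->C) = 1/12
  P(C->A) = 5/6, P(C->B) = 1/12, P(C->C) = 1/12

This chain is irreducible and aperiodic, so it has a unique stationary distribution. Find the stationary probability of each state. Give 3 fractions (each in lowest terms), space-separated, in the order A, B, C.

The stationary distribution satisfies pi = pi * P, i.e.:
  pi_A = 1/6*pi_A + 1/2*pi_B + 5/6*pi_C
  pi_B = 1/3*pi_A + 5/12*pi_B + 1/12*pi_C
  pi_C = 1/2*pi_A + 1/12*pi_B + 1/12*pi_C
with normalization: pi_A + pi_B + pi_C = 1.

Using the first 2 balance equations plus normalization, the linear system A*pi = b is:
  [-5/6, 1/2, 5/6] . pi = 0
  [1/3, -7/12, 1/12] . pi = 0
  [1, 1, 1] . pi = 1

Solving yields:
  pi_A = 19/43
  pi_B = 25/86
  pi_C = 23/86

Verification (pi * P):
  19/43*1/6 + 25/86*1/2 + 23/86*5/6 = 19/43 = pi_A  (ok)
  19/43*1/3 + 25/86*5/12 + 23/86*1/12 = 25/86 = pi_B  (ok)
  19/43*1/2 + 25/86*1/12 + 23/86*1/12 = 23/86 = pi_C  (ok)

Answer: 19/43 25/86 23/86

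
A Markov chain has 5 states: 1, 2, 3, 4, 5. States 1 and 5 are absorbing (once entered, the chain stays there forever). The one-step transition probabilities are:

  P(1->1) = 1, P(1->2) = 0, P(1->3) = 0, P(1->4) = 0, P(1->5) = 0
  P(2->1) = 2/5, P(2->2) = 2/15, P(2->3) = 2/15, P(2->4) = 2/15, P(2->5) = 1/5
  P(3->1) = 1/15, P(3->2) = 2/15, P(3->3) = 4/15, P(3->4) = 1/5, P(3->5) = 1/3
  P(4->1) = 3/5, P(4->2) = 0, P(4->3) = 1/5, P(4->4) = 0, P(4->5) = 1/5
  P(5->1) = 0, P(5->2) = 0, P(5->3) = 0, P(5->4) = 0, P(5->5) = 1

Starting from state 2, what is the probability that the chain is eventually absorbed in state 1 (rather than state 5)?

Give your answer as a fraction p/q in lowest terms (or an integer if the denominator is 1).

Answer: 102/163

Derivation:
Let a_i = P(absorbed in 1 | start in state i).
Boundary conditions: a_1 = 1, a_5 = 0.
For each transient state i, a_i = sum_j P(i->j) * a_j:
  a_2 = 2/5*a_1 + 2/15*a_2 + 2/15*a_3 + 2/15*a_4 + 1/5*a_5
  a_3 = 1/15*a_1 + 2/15*a_2 + 4/15*a_3 + 1/5*a_4 + 1/3*a_5
  a_4 = 3/5*a_1 + 0*a_2 + 1/5*a_3 + 0*a_4 + 1/5*a_5

Substituting a_1 = 1 and a_5 = 0, rearrange to (I - Q) a = r where r[i] = P(i -> 1):
  [13/15, -2/15, -2/15] . (a_2, a_3, a_4) = 2/5
  [-2/15, 11/15, -1/5] . (a_2, a_3, a_4) = 1/15
  [0, -1/5, 1] . (a_2, a_3, a_4) = 3/5

Solving yields:
  a_2 = 102/163
  a_3 = 127/326
  a_4 = 221/326

Starting state is 2, so the absorption probability is a_2 = 102/163.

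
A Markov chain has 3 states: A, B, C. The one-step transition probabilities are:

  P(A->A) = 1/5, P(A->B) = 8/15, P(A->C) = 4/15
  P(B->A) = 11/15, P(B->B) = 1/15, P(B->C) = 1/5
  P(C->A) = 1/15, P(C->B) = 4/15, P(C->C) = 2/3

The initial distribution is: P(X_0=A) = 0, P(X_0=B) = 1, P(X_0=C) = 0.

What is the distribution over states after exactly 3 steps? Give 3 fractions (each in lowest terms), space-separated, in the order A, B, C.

Propagating the distribution step by step (d_{t+1} = d_t * P):
d_0 = (A=0, B=1, C=0)
  d_1[A] = 0*1/5 + 1*11/15 + 0*1/15 = 11/15
  d_1[B] = 0*8/15 + 1*1/15 + 0*4/15 = 1/15
  d_1[C] = 0*4/15 + 1*1/5 + 0*2/3 = 1/5
d_1 = (A=11/15, B=1/15, C=1/5)
  d_2[A] = 11/15*1/5 + 1/15*11/15 + 1/5*1/15 = 47/225
  d_2[B] = 11/15*8/15 + 1/15*1/15 + 1/5*4/15 = 101/225
  d_2[C] = 11/15*4/15 + 1/15*1/5 + 1/5*2/3 = 77/225
d_2 = (A=47/225, B=101/225, C=77/225)
  d_3[A] = 47/225*1/5 + 101/225*11/15 + 77/225*1/15 = 443/1125
  d_3[B] = 47/225*8/15 + 101/225*1/15 + 77/225*4/15 = 157/675
  d_3[C] = 47/225*4/15 + 101/225*1/5 + 77/225*2/3 = 1261/3375
d_3 = (A=443/1125, B=157/675, C=1261/3375)

Answer: 443/1125 157/675 1261/3375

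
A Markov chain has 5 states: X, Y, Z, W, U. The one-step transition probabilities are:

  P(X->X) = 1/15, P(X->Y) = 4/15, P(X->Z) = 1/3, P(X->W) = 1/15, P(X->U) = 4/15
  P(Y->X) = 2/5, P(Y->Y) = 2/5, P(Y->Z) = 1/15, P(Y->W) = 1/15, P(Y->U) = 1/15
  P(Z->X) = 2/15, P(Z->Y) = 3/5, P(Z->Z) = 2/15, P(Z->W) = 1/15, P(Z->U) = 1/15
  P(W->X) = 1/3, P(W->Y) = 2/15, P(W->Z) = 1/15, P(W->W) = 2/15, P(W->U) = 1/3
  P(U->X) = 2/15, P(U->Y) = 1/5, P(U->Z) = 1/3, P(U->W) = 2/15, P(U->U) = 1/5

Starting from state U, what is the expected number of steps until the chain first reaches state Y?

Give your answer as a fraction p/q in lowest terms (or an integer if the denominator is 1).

Let h_i = expected steps to first reach Y from state i.
Boundary: h_Y = 0.
First-step equations for the other states:
  h_X = 1 + 1/15*h_X + 4/15*h_Y + 1/3*h_Z + 1/15*h_W + 4/15*h_U
  h_Z = 1 + 2/15*h_X + 3/5*h_Y + 2/15*h_Z + 1/15*h_W + 1/15*h_U
  h_W = 1 + 1/3*h_X + 2/15*h_Y + 1/15*h_Z + 2/15*h_W + 1/3*h_U
  h_U = 1 + 2/15*h_X + 1/5*h_Y + 1/3*h_Z + 2/15*h_W + 1/5*h_U

Substituting h_Y = 0 and rearranging gives the linear system (I - Q) h = 1:
  [14/15, -1/3, -1/15, -4/15] . (h_X, h_Z, h_W, h_U) = 1
  [-2/15, 13/15, -1/15, -1/15] . (h_X, h_Z, h_W, h_U) = 1
  [-1/3, -1/15, 13/15, -1/3] . (h_X, h_Z, h_W, h_U) = 1
  [-2/15, -1/3, -2/15, 4/5] . (h_X, h_Z, h_W, h_U) = 1

Solving yields:
  h_X = 58/19
  h_Z = 2839/1311
  h_W = 4928/1311
  h_U = 4310/1311

Starting state is U, so the expected hitting time is h_U = 4310/1311.

Answer: 4310/1311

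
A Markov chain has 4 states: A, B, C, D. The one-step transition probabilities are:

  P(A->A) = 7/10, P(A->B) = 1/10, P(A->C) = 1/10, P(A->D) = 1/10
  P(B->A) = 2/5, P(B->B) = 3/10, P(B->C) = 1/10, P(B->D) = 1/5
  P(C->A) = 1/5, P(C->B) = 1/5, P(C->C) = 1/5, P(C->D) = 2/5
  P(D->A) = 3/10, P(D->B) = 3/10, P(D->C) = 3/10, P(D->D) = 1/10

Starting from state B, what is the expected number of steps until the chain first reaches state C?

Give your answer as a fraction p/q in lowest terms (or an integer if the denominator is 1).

Answer: 95/12

Derivation:
Let h_i = expected steps to first reach C from state i.
Boundary: h_C = 0.
First-step equations for the other states:
  h_A = 1 + 7/10*h_A + 1/10*h_B + 1/10*h_C + 1/10*h_D
  h_B = 1 + 2/5*h_A + 3/10*h_B + 1/10*h_C + 1/5*h_D
  h_D = 1 + 3/10*h_A + 3/10*h_B + 3/10*h_C + 1/10*h_D

Substituting h_C = 0 and rearranging gives the linear system (I - Q) h = 1:
  [3/10, -1/10, -1/10] . (h_A, h_B, h_D) = 1
  [-2/5, 7/10, -1/5] . (h_A, h_B, h_D) = 1
  [-3/10, -3/10, 9/10] . (h_A, h_B, h_D) = 1

Solving yields:
  h_A = 65/8
  h_B = 95/12
  h_D = 155/24

Starting state is B, so the expected hitting time is h_B = 95/12.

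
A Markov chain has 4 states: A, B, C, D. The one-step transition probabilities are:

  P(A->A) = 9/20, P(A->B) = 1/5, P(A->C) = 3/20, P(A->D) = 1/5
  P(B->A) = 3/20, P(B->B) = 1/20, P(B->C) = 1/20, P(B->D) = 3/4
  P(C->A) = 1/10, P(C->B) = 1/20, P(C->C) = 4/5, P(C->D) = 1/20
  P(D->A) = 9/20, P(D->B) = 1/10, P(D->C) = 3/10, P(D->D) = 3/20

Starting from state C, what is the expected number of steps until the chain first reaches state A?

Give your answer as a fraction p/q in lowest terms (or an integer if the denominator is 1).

Let h_i = expected steps to first reach A from state i.
Boundary: h_A = 0.
First-step equations for the other states:
  h_B = 1 + 3/20*h_A + 1/20*h_B + 1/20*h_C + 3/4*h_D
  h_C = 1 + 1/10*h_A + 1/20*h_B + 4/5*h_C + 1/20*h_D
  h_D = 1 + 9/20*h_A + 1/10*h_B + 3/10*h_C + 3/20*h_D

Substituting h_A = 0 and rearranging gives the linear system (I - Q) h = 1:
  [19/20, -1/20, -3/4] . (h_B, h_C, h_D) = 1
  [-1/20, 1/5, -1/20] . (h_B, h_C, h_D) = 1
  [-1/10, -3/10, 17/20] . (h_B, h_C, h_D) = 1

Solving yields:
  h_B = 4600/949
  h_C = 6920/949
  h_D = 4100/949

Starting state is C, so the expected hitting time is h_C = 6920/949.

Answer: 6920/949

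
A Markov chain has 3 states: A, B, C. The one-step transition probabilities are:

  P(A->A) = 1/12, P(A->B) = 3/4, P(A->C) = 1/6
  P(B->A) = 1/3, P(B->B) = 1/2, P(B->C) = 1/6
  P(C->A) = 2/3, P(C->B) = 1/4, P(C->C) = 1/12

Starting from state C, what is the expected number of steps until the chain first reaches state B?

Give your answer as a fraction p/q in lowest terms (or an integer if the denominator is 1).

Answer: 76/35

Derivation:
Let h_i = expected steps to first reach B from state i.
Boundary: h_B = 0.
First-step equations for the other states:
  h_A = 1 + 1/12*h_A + 3/4*h_B + 1/6*h_C
  h_C = 1 + 2/3*h_A + 1/4*h_B + 1/12*h_C

Substituting h_B = 0 and rearranging gives the linear system (I - Q) h = 1:
  [11/12, -1/6] . (h_A, h_C) = 1
  [-2/3, 11/12] . (h_A, h_C) = 1

Solving yields:
  h_A = 52/35
  h_C = 76/35

Starting state is C, so the expected hitting time is h_C = 76/35.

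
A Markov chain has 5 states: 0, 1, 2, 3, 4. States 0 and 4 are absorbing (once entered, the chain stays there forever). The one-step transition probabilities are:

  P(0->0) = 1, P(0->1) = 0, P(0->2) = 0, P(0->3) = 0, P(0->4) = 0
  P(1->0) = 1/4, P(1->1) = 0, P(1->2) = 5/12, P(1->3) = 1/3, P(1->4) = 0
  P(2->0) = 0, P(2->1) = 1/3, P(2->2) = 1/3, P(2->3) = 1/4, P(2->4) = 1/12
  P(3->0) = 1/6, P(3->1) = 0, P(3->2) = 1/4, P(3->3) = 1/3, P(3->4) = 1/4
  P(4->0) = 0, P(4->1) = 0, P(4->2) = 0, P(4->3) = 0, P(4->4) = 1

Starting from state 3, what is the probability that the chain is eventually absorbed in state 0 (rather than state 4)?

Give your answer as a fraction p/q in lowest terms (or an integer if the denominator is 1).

Answer: 47/113

Derivation:
Let a_i = P(absorbed in 0 | start in state i).
Boundary conditions: a_0 = 1, a_4 = 0.
For each transient state i, a_i = sum_j P(i->j) * a_j:
  a_1 = 1/4*a_0 + 0*a_1 + 5/12*a_2 + 1/3*a_3 + 0*a_4
  a_2 = 0*a_0 + 1/3*a_1 + 1/3*a_2 + 1/4*a_3 + 1/12*a_4
  a_3 = 1/6*a_0 + 0*a_1 + 1/4*a_2 + 1/3*a_3 + 1/4*a_4

Substituting a_0 = 1 and a_4 = 0, rearrange to (I - Q) a = r where r[i] = P(i -> 0):
  [1, -5/12, -1/3] . (a_1, a_2, a_3) = 1/4
  [-1/3, 2/3, -1/4] . (a_1, a_2, a_3) = 0
  [0, -1/4, 2/3] . (a_1, a_2, a_3) = 1/6

Solving yields:
  a_1 = 259/452
  a_2 = 50/113
  a_3 = 47/113

Starting state is 3, so the absorption probability is a_3 = 47/113.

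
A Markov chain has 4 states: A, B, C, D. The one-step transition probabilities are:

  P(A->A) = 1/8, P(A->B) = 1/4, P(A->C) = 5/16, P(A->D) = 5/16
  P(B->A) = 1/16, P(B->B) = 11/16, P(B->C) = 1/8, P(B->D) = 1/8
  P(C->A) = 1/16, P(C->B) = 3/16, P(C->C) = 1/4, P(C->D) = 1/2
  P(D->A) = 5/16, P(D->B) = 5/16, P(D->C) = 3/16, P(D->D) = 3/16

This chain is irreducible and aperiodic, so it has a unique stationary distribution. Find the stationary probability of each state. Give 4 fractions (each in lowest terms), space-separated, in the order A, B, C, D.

The stationary distribution satisfies pi = pi * P, i.e.:
  pi_A = 1/8*pi_A + 1/16*pi_B + 1/16*pi_C + 5/16*pi_D
  pi_B = 1/4*pi_A + 11/16*pi_B + 3/16*pi_C + 5/16*pi_D
  pi_C = 5/16*pi_A + 1/8*pi_B + 1/4*pi_C + 3/16*pi_D
  pi_D = 5/16*pi_A + 1/8*pi_B + 1/2*pi_C + 3/16*pi_D
with normalization: pi_A + pi_B + pi_C + pi_D = 1.

Using the first 3 balance equations plus normalization, the linear system A*pi = b is:
  [-7/8, 1/16, 1/16, 5/16] . pi = 0
  [1/4, -5/16, 3/16, 5/16] . pi = 0
  [5/16, 1/8, -3/4, 3/16] . pi = 0
  [1, 1, 1, 1] . pi = 1

Solving yields:
  pi_A = 91/705
  pi_B = 317/705
  pi_C = 44/235
  pi_D = 11/47

Verification (pi * P):
  91/705*1/8 + 317/705*1/16 + 44/235*1/16 + 11/47*5/16 = 91/705 = pi_A  (ok)
  91/705*1/4 + 317/705*11/16 + 44/235*3/16 + 11/47*5/16 = 317/705 = pi_B  (ok)
  91/705*5/16 + 317/705*1/8 + 44/235*1/4 + 11/47*3/16 = 44/235 = pi_C  (ok)
  91/705*5/16 + 317/705*1/8 + 44/235*1/2 + 11/47*3/16 = 11/47 = pi_D  (ok)

Answer: 91/705 317/705 44/235 11/47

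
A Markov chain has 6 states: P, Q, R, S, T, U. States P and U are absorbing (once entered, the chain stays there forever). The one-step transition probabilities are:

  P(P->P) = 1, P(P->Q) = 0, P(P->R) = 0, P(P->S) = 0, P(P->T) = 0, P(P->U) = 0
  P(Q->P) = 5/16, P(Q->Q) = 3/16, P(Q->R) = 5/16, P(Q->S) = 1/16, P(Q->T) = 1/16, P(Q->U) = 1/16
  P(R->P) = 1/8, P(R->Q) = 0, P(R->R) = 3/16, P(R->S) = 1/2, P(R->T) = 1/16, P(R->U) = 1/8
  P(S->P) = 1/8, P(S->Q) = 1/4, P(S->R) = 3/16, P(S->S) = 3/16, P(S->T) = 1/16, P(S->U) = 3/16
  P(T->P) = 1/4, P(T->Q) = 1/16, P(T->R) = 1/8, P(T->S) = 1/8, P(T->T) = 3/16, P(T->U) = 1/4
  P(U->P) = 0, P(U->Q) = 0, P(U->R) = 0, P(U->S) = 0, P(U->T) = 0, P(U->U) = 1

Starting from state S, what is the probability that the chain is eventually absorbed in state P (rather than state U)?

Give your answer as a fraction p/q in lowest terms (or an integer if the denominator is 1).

Answer: 10452/20321

Derivation:
Let a_i = P(absorbed in P | start in state i).
Boundary conditions: a_P = 1, a_U = 0.
For each transient state i, a_i = sum_j P(i->j) * a_j:
  a_Q = 5/16*a_P + 3/16*a_Q + 5/16*a_R + 1/16*a_S + 1/16*a_T + 1/16*a_U
  a_R = 1/8*a_P + 0*a_Q + 3/16*a_R + 1/2*a_S + 1/16*a_T + 1/8*a_U
  a_S = 1/8*a_P + 1/4*a_Q + 3/16*a_R + 3/16*a_S + 1/16*a_T + 3/16*a_U
  a_T = 1/4*a_P + 1/16*a_Q + 1/8*a_R + 1/8*a_S + 3/16*a_T + 1/4*a_U

Substituting a_P = 1 and a_U = 0, rearrange to (I - Q) a = r where r[i] = P(i -> P):
  [13/16, -5/16, -1/16, -1/16] . (a_Q, a_R, a_S, a_T) = 5/16
  [0, 13/16, -1/2, -1/16] . (a_Q, a_R, a_S, a_T) = 1/8
  [-1/4, -3/16, 13/16, -1/16] . (a_Q, a_R, a_S, a_T) = 1/8
  [-1/16, -1/8, -1/8, 13/16] . (a_Q, a_R, a_S, a_T) = 1/4

Solving yields:
  a_Q = 13413/20321
  a_R = 10365/20321
  a_S = 10452/20321
  a_T = 10487/20321

Starting state is S, so the absorption probability is a_S = 10452/20321.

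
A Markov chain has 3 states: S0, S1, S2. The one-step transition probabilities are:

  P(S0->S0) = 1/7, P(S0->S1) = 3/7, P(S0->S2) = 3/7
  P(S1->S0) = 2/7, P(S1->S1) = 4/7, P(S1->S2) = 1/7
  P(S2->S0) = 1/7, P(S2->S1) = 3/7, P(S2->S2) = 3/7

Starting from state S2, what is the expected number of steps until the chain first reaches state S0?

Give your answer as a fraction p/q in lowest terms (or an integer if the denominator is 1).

Let h_i = expected steps to first reach S0 from state i.
Boundary: h_S0 = 0.
First-step equations for the other states:
  h_S1 = 1 + 2/7*h_S0 + 4/7*h_S1 + 1/7*h_S2
  h_S2 = 1 + 1/7*h_S0 + 3/7*h_S1 + 3/7*h_S2

Substituting h_S0 = 0 and rearranging gives the linear system (I - Q) h = 1:
  [3/7, -1/7] . (h_S1, h_S2) = 1
  [-3/7, 4/7] . (h_S1, h_S2) = 1

Solving yields:
  h_S1 = 35/9
  h_S2 = 14/3

Starting state is S2, so the expected hitting time is h_S2 = 14/3.

Answer: 14/3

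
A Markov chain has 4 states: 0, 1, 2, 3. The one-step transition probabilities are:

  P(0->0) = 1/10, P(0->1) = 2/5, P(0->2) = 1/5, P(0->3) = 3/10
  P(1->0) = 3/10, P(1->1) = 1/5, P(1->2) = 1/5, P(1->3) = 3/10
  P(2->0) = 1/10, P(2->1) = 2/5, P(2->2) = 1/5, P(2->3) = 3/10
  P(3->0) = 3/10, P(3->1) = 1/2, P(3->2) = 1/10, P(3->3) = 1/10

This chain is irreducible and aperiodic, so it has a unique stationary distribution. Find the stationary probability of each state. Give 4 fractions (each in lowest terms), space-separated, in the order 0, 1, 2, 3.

The stationary distribution satisfies pi = pi * P, i.e.:
  pi_0 = 1/10*pi_0 + 3/10*pi_1 + 1/10*pi_2 + 3/10*pi_3
  pi_1 = 2/5*pi_0 + 1/5*pi_1 + 2/5*pi_2 + 1/2*pi_3
  pi_2 = 1/5*pi_0 + 1/5*pi_1 + 1/5*pi_2 + 1/10*pi_3
  pi_3 = 3/10*pi_0 + 3/10*pi_1 + 3/10*pi_2 + 1/10*pi_3
with normalization: pi_0 + pi_1 + pi_2 + pi_3 = 1.

Using the first 3 balance equations plus normalization, the linear system A*pi = b is:
  [-9/10, 3/10, 1/10, 3/10] . pi = 0
  [2/5, -4/5, 2/5, 1/2] . pi = 0
  [1/5, 1/5, -4/5, 1/10] . pi = 0
  [1, 1, 1, 1] . pi = 1

Solving yields:
  pi_0 = 53/240
  pi_1 = 17/48
  pi_2 = 7/40
  pi_3 = 1/4

Verification (pi * P):
  53/240*1/10 + 17/48*3/10 + 7/40*1/10 + 1/4*3/10 = 53/240 = pi_0  (ok)
  53/240*2/5 + 17/48*1/5 + 7/40*2/5 + 1/4*1/2 = 17/48 = pi_1  (ok)
  53/240*1/5 + 17/48*1/5 + 7/40*1/5 + 1/4*1/10 = 7/40 = pi_2  (ok)
  53/240*3/10 + 17/48*3/10 + 7/40*3/10 + 1/4*1/10 = 1/4 = pi_3  (ok)

Answer: 53/240 17/48 7/40 1/4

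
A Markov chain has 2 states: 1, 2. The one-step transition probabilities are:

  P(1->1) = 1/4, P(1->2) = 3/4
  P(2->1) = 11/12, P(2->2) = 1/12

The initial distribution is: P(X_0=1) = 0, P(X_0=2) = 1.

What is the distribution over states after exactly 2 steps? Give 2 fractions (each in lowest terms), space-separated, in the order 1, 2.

Answer: 11/36 25/36

Derivation:
Propagating the distribution step by step (d_{t+1} = d_t * P):
d_0 = (1=0, 2=1)
  d_1[1] = 0*1/4 + 1*11/12 = 11/12
  d_1[2] = 0*3/4 + 1*1/12 = 1/12
d_1 = (1=11/12, 2=1/12)
  d_2[1] = 11/12*1/4 + 1/12*11/12 = 11/36
  d_2[2] = 11/12*3/4 + 1/12*1/12 = 25/36
d_2 = (1=11/36, 2=25/36)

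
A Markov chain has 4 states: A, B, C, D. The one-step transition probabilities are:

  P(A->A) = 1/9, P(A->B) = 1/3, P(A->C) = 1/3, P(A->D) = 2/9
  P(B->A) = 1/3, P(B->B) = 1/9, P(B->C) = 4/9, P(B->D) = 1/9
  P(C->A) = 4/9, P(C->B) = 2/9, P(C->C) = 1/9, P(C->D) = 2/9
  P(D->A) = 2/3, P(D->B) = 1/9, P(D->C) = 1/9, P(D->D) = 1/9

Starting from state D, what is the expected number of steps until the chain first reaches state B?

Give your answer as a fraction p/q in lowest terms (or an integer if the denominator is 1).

Answer: 9/2

Derivation:
Let h_i = expected steps to first reach B from state i.
Boundary: h_B = 0.
First-step equations for the other states:
  h_A = 1 + 1/9*h_A + 1/3*h_B + 1/3*h_C + 2/9*h_D
  h_C = 1 + 4/9*h_A + 2/9*h_B + 1/9*h_C + 2/9*h_D
  h_D = 1 + 2/3*h_A + 1/9*h_B + 1/9*h_C + 1/9*h_D

Substituting h_B = 0 and rearranging gives the linear system (I - Q) h = 1:
  [8/9, -1/3, -2/9] . (h_A, h_C, h_D) = 1
  [-4/9, 8/9, -2/9] . (h_A, h_C, h_D) = 1
  [-2/3, -1/9, 8/9] . (h_A, h_C, h_D) = 1

Solving yields:
  h_A = 99/26
  h_C = 54/13
  h_D = 9/2

Starting state is D, so the expected hitting time is h_D = 9/2.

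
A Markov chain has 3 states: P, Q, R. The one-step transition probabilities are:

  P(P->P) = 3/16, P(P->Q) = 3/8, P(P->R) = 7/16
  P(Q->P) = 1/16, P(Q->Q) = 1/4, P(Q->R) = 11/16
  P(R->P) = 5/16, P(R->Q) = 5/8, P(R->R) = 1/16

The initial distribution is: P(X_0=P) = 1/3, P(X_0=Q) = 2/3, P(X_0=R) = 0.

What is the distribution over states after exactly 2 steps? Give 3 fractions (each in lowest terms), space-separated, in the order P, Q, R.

Answer: 29/128 47/96 109/384

Derivation:
Propagating the distribution step by step (d_{t+1} = d_t * P):
d_0 = (P=1/3, Q=2/3, R=0)
  d_1[P] = 1/3*3/16 + 2/3*1/16 + 0*5/16 = 5/48
  d_1[Q] = 1/3*3/8 + 2/3*1/4 + 0*5/8 = 7/24
  d_1[R] = 1/3*7/16 + 2/3*11/16 + 0*1/16 = 29/48
d_1 = (P=5/48, Q=7/24, R=29/48)
  d_2[P] = 5/48*3/16 + 7/24*1/16 + 29/48*5/16 = 29/128
  d_2[Q] = 5/48*3/8 + 7/24*1/4 + 29/48*5/8 = 47/96
  d_2[R] = 5/48*7/16 + 7/24*11/16 + 29/48*1/16 = 109/384
d_2 = (P=29/128, Q=47/96, R=109/384)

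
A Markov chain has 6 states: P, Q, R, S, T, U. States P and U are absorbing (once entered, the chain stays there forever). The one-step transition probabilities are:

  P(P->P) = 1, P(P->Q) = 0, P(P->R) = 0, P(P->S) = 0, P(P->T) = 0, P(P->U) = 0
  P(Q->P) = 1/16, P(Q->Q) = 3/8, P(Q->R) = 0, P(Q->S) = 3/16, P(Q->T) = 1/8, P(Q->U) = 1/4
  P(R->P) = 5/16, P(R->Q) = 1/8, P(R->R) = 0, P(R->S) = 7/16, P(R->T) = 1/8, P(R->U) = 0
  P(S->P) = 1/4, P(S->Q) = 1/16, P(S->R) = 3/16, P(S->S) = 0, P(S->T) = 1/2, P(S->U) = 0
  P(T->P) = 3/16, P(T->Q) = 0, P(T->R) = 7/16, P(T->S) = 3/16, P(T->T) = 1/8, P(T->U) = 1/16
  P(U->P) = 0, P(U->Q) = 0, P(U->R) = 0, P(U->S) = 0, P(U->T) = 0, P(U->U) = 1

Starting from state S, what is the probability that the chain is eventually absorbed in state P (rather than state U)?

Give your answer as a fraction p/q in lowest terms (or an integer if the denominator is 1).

Answer: 2227/2603

Derivation:
Let a_i = P(absorbed in P | start in state i).
Boundary conditions: a_P = 1, a_U = 0.
For each transient state i, a_i = sum_j P(i->j) * a_j:
  a_Q = 1/16*a_P + 3/8*a_Q + 0*a_R + 3/16*a_S + 1/8*a_T + 1/4*a_U
  a_R = 5/16*a_P + 1/8*a_Q + 0*a_R + 7/16*a_S + 1/8*a_T + 0*a_U
  a_S = 1/4*a_P + 1/16*a_Q + 3/16*a_R + 0*a_S + 1/2*a_T + 0*a_U
  a_T = 3/16*a_P + 0*a_Q + 7/16*a_R + 3/16*a_S + 1/8*a_T + 1/16*a_U

Substituting a_P = 1 and a_U = 0, rearrange to (I - Q) a = r where r[i] = P(i -> P):
  [5/8, 0, -3/16, -1/8] . (a_Q, a_R, a_S, a_T) = 1/16
  [-1/8, 1, -7/16, -1/8] . (a_Q, a_R, a_S, a_T) = 5/16
  [-1/16, -3/16, 1, -1/2] . (a_Q, a_R, a_S, a_T) = 1/4
  [0, -7/16, -3/16, 7/8] . (a_Q, a_R, a_S, a_T) = 3/16

Solving yields:
  a_Q = 1358/2603
  a_R = 2226/2603
  a_S = 2227/2603
  a_T = 2148/2603

Starting state is S, so the absorption probability is a_S = 2227/2603.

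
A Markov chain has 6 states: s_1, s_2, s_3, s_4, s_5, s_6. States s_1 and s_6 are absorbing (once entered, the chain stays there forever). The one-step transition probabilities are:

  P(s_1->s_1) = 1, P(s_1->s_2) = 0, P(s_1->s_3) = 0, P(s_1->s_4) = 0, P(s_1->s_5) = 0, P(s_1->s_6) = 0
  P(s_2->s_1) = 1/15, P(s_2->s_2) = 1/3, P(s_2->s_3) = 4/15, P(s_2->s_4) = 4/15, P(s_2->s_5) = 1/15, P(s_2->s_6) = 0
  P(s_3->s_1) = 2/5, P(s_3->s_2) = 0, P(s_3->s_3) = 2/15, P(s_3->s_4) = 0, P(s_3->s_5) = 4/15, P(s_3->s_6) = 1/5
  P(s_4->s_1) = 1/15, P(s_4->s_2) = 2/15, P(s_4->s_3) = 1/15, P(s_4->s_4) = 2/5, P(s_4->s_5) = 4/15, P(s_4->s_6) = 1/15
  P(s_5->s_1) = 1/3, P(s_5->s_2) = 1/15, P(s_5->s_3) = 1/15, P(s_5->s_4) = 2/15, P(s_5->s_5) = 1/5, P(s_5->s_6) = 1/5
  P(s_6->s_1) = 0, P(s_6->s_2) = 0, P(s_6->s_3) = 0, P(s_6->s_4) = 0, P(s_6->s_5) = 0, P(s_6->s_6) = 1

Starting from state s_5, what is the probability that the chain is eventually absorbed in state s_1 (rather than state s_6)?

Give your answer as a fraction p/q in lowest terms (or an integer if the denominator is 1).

Let a_i = P(absorbed in s_1 | start in state i).
Boundary conditions: a_s_1 = 1, a_s_6 = 0.
For each transient state i, a_i = sum_j P(i->j) * a_j:
  a_s_2 = 1/15*a_s_1 + 1/3*a_s_2 + 4/15*a_s_3 + 4/15*a_s_4 + 1/15*a_s_5 + 0*a_s_6
  a_s_3 = 2/5*a_s_1 + 0*a_s_2 + 2/15*a_s_3 + 0*a_s_4 + 4/15*a_s_5 + 1/5*a_s_6
  a_s_4 = 1/15*a_s_1 + 2/15*a_s_2 + 1/15*a_s_3 + 2/5*a_s_4 + 4/15*a_s_5 + 1/15*a_s_6
  a_s_5 = 1/3*a_s_1 + 1/15*a_s_2 + 1/15*a_s_3 + 2/15*a_s_4 + 1/5*a_s_5 + 1/5*a_s_6

Substituting a_s_1 = 1 and a_s_6 = 0, rearrange to (I - Q) a = r where r[i] = P(i -> s_1):
  [2/3, -4/15, -4/15, -1/15] . (a_s_2, a_s_3, a_s_4, a_s_5) = 1/15
  [0, 13/15, 0, -4/15] . (a_s_2, a_s_3, a_s_4, a_s_5) = 2/5
  [-2/15, -1/15, 3/5, -4/15] . (a_s_2, a_s_3, a_s_4, a_s_5) = 1/15
  [-1/15, -1/15, -2/15, 4/5] . (a_s_2, a_s_3, a_s_4, a_s_5) = 1/3

Solving yields:
  a_s_2 = 2399/3581
  a_s_3 = 2346/3581
  a_s_4 = 2193/3581
  a_s_5 = 2253/3581

Starting state is s_5, so the absorption probability is a_s_5 = 2253/3581.

Answer: 2253/3581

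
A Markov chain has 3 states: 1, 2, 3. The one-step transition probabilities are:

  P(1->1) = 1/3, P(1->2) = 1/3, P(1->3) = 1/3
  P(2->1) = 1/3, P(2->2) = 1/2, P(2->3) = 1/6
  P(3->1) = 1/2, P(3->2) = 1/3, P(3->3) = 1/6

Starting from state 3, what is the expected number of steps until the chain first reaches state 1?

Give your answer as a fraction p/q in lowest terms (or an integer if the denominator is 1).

Answer: 30/13

Derivation:
Let h_i = expected steps to first reach 1 from state i.
Boundary: h_1 = 0.
First-step equations for the other states:
  h_2 = 1 + 1/3*h_1 + 1/2*h_2 + 1/6*h_3
  h_3 = 1 + 1/2*h_1 + 1/3*h_2 + 1/6*h_3

Substituting h_1 = 0 and rearranging gives the linear system (I - Q) h = 1:
  [1/2, -1/6] . (h_2, h_3) = 1
  [-1/3, 5/6] . (h_2, h_3) = 1

Solving yields:
  h_2 = 36/13
  h_3 = 30/13

Starting state is 3, so the expected hitting time is h_3 = 30/13.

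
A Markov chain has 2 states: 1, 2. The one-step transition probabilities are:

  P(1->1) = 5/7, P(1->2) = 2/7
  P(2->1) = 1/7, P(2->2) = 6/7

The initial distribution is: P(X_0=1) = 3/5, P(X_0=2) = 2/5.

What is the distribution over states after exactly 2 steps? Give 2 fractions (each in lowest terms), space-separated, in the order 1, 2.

Propagating the distribution step by step (d_{t+1} = d_t * P):
d_0 = (1=3/5, 2=2/5)
  d_1[1] = 3/5*5/7 + 2/5*1/7 = 17/35
  d_1[2] = 3/5*2/7 + 2/5*6/7 = 18/35
d_1 = (1=17/35, 2=18/35)
  d_2[1] = 17/35*5/7 + 18/35*1/7 = 103/245
  d_2[2] = 17/35*2/7 + 18/35*6/7 = 142/245
d_2 = (1=103/245, 2=142/245)

Answer: 103/245 142/245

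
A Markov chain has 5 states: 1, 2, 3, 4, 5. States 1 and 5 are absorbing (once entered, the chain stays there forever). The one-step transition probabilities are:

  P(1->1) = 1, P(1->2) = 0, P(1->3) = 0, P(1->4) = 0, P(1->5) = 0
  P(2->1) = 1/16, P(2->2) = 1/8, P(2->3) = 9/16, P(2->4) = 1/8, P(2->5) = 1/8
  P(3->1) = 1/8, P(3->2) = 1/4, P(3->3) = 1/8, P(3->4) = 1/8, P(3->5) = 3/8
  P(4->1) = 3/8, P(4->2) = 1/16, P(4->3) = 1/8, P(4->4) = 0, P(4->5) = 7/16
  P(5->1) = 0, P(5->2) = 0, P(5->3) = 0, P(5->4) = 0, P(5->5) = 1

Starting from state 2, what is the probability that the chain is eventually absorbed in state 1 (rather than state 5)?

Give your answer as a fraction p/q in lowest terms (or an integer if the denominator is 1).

Answer: 12/37

Derivation:
Let a_i = P(absorbed in 1 | start in state i).
Boundary conditions: a_1 = 1, a_5 = 0.
For each transient state i, a_i = sum_j P(i->j) * a_j:
  a_2 = 1/16*a_1 + 1/8*a_2 + 9/16*a_3 + 1/8*a_4 + 1/8*a_5
  a_3 = 1/8*a_1 + 1/4*a_2 + 1/8*a_3 + 1/8*a_4 + 3/8*a_5
  a_4 = 3/8*a_1 + 1/16*a_2 + 1/8*a_3 + 0*a_4 + 7/16*a_5

Substituting a_1 = 1 and a_5 = 0, rearrange to (I - Q) a = r where r[i] = P(i -> 1):
  [7/8, -9/16, -1/8] . (a_2, a_3, a_4) = 1/16
  [-1/4, 7/8, -1/8] . (a_2, a_3, a_4) = 1/8
  [-1/16, -1/8, 1] . (a_2, a_3, a_4) = 3/8

Solving yields:
  a_2 = 12/37
  a_3 = 11/37
  a_4 = 16/37

Starting state is 2, so the absorption probability is a_2 = 12/37.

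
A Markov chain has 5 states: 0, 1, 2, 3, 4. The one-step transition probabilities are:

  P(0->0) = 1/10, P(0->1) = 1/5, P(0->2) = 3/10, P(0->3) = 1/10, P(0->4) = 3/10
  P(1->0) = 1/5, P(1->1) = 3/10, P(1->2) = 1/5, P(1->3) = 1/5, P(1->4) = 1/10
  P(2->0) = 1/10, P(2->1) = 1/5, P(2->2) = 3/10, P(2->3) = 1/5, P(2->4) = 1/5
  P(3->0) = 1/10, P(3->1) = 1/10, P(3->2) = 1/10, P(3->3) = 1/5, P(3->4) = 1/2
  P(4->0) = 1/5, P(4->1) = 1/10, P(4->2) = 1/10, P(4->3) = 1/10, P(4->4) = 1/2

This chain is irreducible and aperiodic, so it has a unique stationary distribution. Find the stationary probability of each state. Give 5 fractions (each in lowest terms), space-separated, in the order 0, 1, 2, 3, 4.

Answer: 108/713 119/713 131/713 107/713 8/23

Derivation:
The stationary distribution satisfies pi = pi * P, i.e.:
  pi_0 = 1/10*pi_0 + 1/5*pi_1 + 1/10*pi_2 + 1/10*pi_3 + 1/5*pi_4
  pi_1 = 1/5*pi_0 + 3/10*pi_1 + 1/5*pi_2 + 1/10*pi_3 + 1/10*pi_4
  pi_2 = 3/10*pi_0 + 1/5*pi_1 + 3/10*pi_2 + 1/10*pi_3 + 1/10*pi_4
  pi_3 = 1/10*pi_0 + 1/5*pi_1 + 1/5*pi_2 + 1/5*pi_3 + 1/10*pi_4
  pi_4 = 3/10*pi_0 + 1/10*pi_1 + 1/5*pi_2 + 1/2*pi_3 + 1/2*pi_4
with normalization: pi_0 + pi_1 + pi_2 + pi_3 + pi_4 = 1.

Using the first 4 balance equations plus normalization, the linear system A*pi = b is:
  [-9/10, 1/5, 1/10, 1/10, 1/5] . pi = 0
  [1/5, -7/10, 1/5, 1/10, 1/10] . pi = 0
  [3/10, 1/5, -7/10, 1/10, 1/10] . pi = 0
  [1/10, 1/5, 1/5, -4/5, 1/10] . pi = 0
  [1, 1, 1, 1, 1] . pi = 1

Solving yields:
  pi_0 = 108/713
  pi_1 = 119/713
  pi_2 = 131/713
  pi_3 = 107/713
  pi_4 = 8/23

Verification (pi * P):
  108/713*1/10 + 119/713*1/5 + 131/713*1/10 + 107/713*1/10 + 8/23*1/5 = 108/713 = pi_0  (ok)
  108/713*1/5 + 119/713*3/10 + 131/713*1/5 + 107/713*1/10 + 8/23*1/10 = 119/713 = pi_1  (ok)
  108/713*3/10 + 119/713*1/5 + 131/713*3/10 + 107/713*1/10 + 8/23*1/10 = 131/713 = pi_2  (ok)
  108/713*1/10 + 119/713*1/5 + 131/713*1/5 + 107/713*1/5 + 8/23*1/10 = 107/713 = pi_3  (ok)
  108/713*3/10 + 119/713*1/10 + 131/713*1/5 + 107/713*1/2 + 8/23*1/2 = 8/23 = pi_4  (ok)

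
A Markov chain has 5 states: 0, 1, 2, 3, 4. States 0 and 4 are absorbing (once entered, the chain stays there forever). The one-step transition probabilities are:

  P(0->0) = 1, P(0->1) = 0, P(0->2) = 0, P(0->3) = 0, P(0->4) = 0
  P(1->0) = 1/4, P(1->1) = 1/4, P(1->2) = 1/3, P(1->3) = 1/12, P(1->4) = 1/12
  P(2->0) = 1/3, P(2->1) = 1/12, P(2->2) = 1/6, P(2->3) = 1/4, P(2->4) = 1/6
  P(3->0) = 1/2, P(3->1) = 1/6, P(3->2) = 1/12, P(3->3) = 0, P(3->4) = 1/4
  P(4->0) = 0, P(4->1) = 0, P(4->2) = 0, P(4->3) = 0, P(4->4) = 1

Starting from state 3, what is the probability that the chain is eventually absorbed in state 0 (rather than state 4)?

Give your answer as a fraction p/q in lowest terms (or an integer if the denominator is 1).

Let a_i = P(absorbed in 0 | start in state i).
Boundary conditions: a_0 = 1, a_4 = 0.
For each transient state i, a_i = sum_j P(i->j) * a_j:
  a_1 = 1/4*a_0 + 1/4*a_1 + 1/3*a_2 + 1/12*a_3 + 1/12*a_4
  a_2 = 1/3*a_0 + 1/12*a_1 + 1/6*a_2 + 1/4*a_3 + 1/6*a_4
  a_3 = 1/2*a_0 + 1/6*a_1 + 1/12*a_2 + 0*a_3 + 1/4*a_4

Substituting a_0 = 1 and a_4 = 0, rearrange to (I - Q) a = r where r[i] = P(i -> 0):
  [3/4, -1/3, -1/12] . (a_1, a_2, a_3) = 1/4
  [-1/12, 5/6, -1/4] . (a_1, a_2, a_3) = 1/3
  [-1/6, -1/12, 1] . (a_1, a_2, a_3) = 1/2

Solving yields:
  a_1 = 679/960
  a_2 = 323/480
  a_3 = 647/960

Starting state is 3, so the absorption probability is a_3 = 647/960.

Answer: 647/960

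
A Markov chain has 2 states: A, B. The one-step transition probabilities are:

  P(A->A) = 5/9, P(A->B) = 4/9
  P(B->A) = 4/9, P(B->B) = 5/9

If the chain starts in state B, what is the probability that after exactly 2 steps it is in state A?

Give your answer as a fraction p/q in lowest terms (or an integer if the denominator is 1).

Answer: 40/81

Derivation:
Computing P^2 by repeated multiplication:
P^1 =
  A: [5/9, 4/9]
  B: [4/9, 5/9]
P^2 =
  A: [41/81, 40/81]
  B: [40/81, 41/81]

(P^2)[B -> A] = 40/81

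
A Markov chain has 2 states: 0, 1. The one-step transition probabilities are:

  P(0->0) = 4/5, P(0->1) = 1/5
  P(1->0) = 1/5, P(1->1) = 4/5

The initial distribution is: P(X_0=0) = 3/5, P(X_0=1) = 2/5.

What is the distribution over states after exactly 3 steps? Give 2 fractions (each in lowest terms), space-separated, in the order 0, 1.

Propagating the distribution step by step (d_{t+1} = d_t * P):
d_0 = (0=3/5, 1=2/5)
  d_1[0] = 3/5*4/5 + 2/5*1/5 = 14/25
  d_1[1] = 3/5*1/5 + 2/5*4/5 = 11/25
d_1 = (0=14/25, 1=11/25)
  d_2[0] = 14/25*4/5 + 11/25*1/5 = 67/125
  d_2[1] = 14/25*1/5 + 11/25*4/5 = 58/125
d_2 = (0=67/125, 1=58/125)
  d_3[0] = 67/125*4/5 + 58/125*1/5 = 326/625
  d_3[1] = 67/125*1/5 + 58/125*4/5 = 299/625
d_3 = (0=326/625, 1=299/625)

Answer: 326/625 299/625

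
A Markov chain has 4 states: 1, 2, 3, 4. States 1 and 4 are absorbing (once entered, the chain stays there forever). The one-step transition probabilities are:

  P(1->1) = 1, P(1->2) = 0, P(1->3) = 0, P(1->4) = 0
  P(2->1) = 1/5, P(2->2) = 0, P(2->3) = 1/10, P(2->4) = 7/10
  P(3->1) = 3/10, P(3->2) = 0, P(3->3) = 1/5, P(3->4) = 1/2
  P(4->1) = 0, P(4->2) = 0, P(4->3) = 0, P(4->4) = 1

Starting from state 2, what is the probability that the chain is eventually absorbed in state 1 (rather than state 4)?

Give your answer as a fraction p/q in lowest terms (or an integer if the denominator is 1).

Answer: 19/80

Derivation:
Let a_i = P(absorbed in 1 | start in state i).
Boundary conditions: a_1 = 1, a_4 = 0.
For each transient state i, a_i = sum_j P(i->j) * a_j:
  a_2 = 1/5*a_1 + 0*a_2 + 1/10*a_3 + 7/10*a_4
  a_3 = 3/10*a_1 + 0*a_2 + 1/5*a_3 + 1/2*a_4

Substituting a_1 = 1 and a_4 = 0, rearrange to (I - Q) a = r where r[i] = P(i -> 1):
  [1, -1/10] . (a_2, a_3) = 1/5
  [0, 4/5] . (a_2, a_3) = 3/10

Solving yields:
  a_2 = 19/80
  a_3 = 3/8

Starting state is 2, so the absorption probability is a_2 = 19/80.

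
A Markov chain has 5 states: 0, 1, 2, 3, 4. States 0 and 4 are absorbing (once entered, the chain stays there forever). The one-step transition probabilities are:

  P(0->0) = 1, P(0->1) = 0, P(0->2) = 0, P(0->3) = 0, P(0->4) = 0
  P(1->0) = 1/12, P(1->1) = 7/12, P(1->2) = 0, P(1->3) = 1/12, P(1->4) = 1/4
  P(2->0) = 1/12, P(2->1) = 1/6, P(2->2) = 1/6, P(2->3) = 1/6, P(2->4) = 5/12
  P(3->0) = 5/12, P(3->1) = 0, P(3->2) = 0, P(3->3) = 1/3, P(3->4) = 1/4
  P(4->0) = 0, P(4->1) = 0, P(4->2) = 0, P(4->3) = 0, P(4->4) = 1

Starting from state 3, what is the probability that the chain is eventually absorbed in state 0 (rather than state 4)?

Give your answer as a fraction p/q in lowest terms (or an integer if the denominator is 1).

Let a_i = P(absorbed in 0 | start in state i).
Boundary conditions: a_0 = 1, a_4 = 0.
For each transient state i, a_i = sum_j P(i->j) * a_j:
  a_1 = 1/12*a_0 + 7/12*a_1 + 0*a_2 + 1/12*a_3 + 1/4*a_4
  a_2 = 1/12*a_0 + 1/6*a_1 + 1/6*a_2 + 1/6*a_3 + 5/12*a_4
  a_3 = 5/12*a_0 + 0*a_1 + 0*a_2 + 1/3*a_3 + 1/4*a_4

Substituting a_0 = 1 and a_4 = 0, rearrange to (I - Q) a = r where r[i] = P(i -> 0):
  [5/12, 0, -1/12] . (a_1, a_2, a_3) = 1/12
  [-1/6, 5/6, -1/6] . (a_1, a_2, a_3) = 1/12
  [0, 0, 2/3] . (a_1, a_2, a_3) = 5/12

Solving yields:
  a_1 = 13/40
  a_2 = 29/100
  a_3 = 5/8

Starting state is 3, so the absorption probability is a_3 = 5/8.

Answer: 5/8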